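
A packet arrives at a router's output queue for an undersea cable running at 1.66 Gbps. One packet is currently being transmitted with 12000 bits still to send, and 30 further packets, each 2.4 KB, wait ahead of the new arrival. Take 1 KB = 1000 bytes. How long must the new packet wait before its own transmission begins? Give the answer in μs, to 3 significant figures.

Each queued packet: L/R = 19200/1660000000 = 11.5663 μs.
30 queued → 346.988 μs.
Plus remaining 12000 bits of current packet: 7.22892 μs.
Queuing delay = 354 μs.

354 μs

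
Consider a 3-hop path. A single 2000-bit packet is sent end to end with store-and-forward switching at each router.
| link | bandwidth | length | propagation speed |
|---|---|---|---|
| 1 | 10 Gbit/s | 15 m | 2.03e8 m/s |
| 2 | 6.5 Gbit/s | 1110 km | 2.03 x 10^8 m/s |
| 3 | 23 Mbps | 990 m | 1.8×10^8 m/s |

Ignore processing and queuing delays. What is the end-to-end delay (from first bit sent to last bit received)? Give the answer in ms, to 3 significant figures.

5.56 ms

Transmission delays (L/R per hop): 0.0002, 0.000307692, 0.0869565 ms; sum = 0.0874642 ms.
Propagation delays (d/s per hop): 7.38916e-05, 5.46798, 0.0055 ms; sum = 5.47355 ms.
End-to-end = 5.56 ms.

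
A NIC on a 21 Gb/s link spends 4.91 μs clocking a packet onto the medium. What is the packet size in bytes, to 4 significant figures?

12890 bytes

L = R × t_tx = 21000000000 b/s × 4.91e-06 s = 103110 bits.
In bytes: 103110 / 8 = 12890 bytes.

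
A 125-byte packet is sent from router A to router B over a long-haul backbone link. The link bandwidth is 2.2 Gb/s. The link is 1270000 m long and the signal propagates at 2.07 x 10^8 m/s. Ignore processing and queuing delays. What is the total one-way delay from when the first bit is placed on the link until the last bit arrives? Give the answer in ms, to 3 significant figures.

L = 125 × 8 = 1000 bits.
Transmission delay = L/R = 1000 / 2200000000 = 0.000454545 ms.
Propagation delay = d/s = 1270000 m / 2.07e+08 m/s = 6.13527 ms.
Total = 6.14 ms.

6.14 ms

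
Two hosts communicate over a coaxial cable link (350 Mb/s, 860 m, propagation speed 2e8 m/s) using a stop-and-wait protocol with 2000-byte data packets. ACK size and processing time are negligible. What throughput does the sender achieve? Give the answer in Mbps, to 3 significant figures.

t_tx = L/R = 16000/350000000 = 4.57143e-05 s.
t_prop = 860/200000000 = 4.3e-06 s; RTT = 8.6e-06 s.
Cycle = t_tx + RTT = 5.43143e-05 s.
Throughput = L / cycle = 16000 / 5.43143e-05 = 295 Mbps.

295 Mbps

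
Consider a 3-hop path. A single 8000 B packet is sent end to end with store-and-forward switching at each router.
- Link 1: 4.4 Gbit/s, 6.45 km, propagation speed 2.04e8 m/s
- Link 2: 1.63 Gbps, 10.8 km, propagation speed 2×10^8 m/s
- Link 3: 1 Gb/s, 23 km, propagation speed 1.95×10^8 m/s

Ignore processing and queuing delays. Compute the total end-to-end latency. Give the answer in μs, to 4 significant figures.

L = 8000 × 8 = 64000 bits.
Transmission delays (L/R per hop): 14.5455, 39.2638, 64 μs; sum = 117.809 μs.
Propagation delays (d/s per hop): 31.6176, 54, 117.949 μs; sum = 203.566 μs.
End-to-end = 321.4 μs.

321.4 μs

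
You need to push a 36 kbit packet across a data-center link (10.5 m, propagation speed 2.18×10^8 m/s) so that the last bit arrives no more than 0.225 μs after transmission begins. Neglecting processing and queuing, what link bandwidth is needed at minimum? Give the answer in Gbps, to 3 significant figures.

204 Gbps

Propagation delay = 10.5 / 2.18e+08 = 0.0481651 μs.
Transmission budget = 0.225 − 0.0481651 = 0.176835 μs.
R ≥ L / t_tx = 36000 bits / 1.76835e-07 s = 204 Gbps.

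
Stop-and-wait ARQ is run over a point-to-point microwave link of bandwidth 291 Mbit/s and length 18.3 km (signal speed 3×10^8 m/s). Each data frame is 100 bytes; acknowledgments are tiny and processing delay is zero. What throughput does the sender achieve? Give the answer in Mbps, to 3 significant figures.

t_tx = L/R = 800/291000000 = 2.74914e-06 s.
t_prop = 18300/300000000 = 6.1e-05 s; RTT = 0.000122 s.
Cycle = t_tx + RTT = 0.000124749 s.
Throughput = L / cycle = 800 / 0.000124749 = 6.41 Mbps.

6.41 Mbps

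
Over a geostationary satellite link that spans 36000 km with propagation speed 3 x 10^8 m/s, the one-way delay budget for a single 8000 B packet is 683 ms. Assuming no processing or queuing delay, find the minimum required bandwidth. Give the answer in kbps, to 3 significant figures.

114 kbps

L = 64000 bits.
Propagation delay = 36000000 / 300000000 = 120 ms.
Transmission budget = 683 − 120 = 563 ms.
R ≥ L / t_tx = 64000 bits / 0.563 s = 114 kbps.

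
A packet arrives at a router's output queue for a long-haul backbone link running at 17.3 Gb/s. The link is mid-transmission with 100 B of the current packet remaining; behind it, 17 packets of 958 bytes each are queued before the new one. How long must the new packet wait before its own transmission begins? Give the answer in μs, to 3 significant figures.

7.58 μs

Each queued packet: L/R = 7664/17300000000 = 0.443006 μs.
17 queued → 7.5311 μs.
Plus remaining 800 bits of current packet: 0.0462428 μs.
Queuing delay = 7.58 μs.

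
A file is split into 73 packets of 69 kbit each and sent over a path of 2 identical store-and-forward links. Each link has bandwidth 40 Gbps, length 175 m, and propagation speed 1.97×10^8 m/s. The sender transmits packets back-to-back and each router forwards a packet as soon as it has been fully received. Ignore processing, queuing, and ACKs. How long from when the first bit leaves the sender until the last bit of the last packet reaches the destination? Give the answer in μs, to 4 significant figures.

Per-hop transmission t_tx = L/R = 69000/40000000000 = 1.725 μs.
Per-hop propagation t_prop = 175/197000000 = 0.888325 μs.
Pipeline fill: first packet needs 2·t_tx to clear all hops; remaining 72 packets each add one t_tx.
Total = (2+73-1)·t_tx + 2·t_prop = 74·1.725 + 2·0.888325 = 129.4 μs.

129.4 μs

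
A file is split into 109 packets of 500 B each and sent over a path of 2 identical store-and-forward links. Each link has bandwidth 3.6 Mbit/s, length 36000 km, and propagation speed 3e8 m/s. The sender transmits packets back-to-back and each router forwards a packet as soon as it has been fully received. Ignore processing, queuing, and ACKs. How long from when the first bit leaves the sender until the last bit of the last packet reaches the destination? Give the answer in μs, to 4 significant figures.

362200 μs

Per-hop transmission t_tx = L/R = 4000/3600000 = 1111.11 μs.
Per-hop propagation t_prop = 36000000/300000000 = 120000 μs.
Pipeline fill: first packet needs 2·t_tx to clear all hops; remaining 108 packets each add one t_tx.
Total = (2+109-1)·t_tx + 2·t_prop = 110·1111.11 + 2·120000 = 362200 μs.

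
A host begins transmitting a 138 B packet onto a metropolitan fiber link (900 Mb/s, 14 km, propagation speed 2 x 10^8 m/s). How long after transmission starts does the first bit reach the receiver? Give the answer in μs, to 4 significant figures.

70.00 μs

First bit experiences only propagation delay: d/s = 14000/200000000 = 70.00 μs.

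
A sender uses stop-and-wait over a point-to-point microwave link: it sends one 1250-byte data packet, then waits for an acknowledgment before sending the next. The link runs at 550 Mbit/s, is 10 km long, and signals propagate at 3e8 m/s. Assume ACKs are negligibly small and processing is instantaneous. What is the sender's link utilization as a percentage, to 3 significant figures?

t_tx = L/R = 10000/550000000 = 1.81818e-05 s.
t_prop = 10000/300000000 = 3.33333e-05 s; RTT = 6.66667e-05 s.
Cycle = t_tx + RTT = 8.48485e-05 s.
Utilization = t_tx / cycle = 1.81818e-05/8.48485e-05 = 21.4 %.

21.4 %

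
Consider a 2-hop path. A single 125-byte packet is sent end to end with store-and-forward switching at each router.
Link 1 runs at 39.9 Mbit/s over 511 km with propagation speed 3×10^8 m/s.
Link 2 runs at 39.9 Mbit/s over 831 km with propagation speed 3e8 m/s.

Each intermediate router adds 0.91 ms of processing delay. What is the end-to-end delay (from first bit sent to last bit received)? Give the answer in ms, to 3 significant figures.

5.43 ms

L = 125 × 8 = 1000 bits.
Transmission delay per hop = L/R = 1000/39900000 = 0.0250627 ms; 2 hops → 0.0501253 ms.
Propagation delays (d/s per hop): 1.70333, 2.77 ms; sum = 4.47333 ms.
Processing at 1 router(s): 1 × 0.91 ms = 0.91 ms.
End-to-end = 5.43 ms.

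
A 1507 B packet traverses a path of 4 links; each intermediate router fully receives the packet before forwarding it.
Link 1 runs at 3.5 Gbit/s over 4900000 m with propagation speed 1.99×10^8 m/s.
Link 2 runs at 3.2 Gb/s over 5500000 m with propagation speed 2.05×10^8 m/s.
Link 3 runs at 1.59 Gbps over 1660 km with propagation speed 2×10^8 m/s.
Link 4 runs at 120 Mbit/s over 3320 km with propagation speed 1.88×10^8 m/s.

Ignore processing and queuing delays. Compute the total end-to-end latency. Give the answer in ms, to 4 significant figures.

L = 1507 × 8 = 12056 bits.
Transmission delays (L/R per hop): 0.00344457, 0.0037675, 0.00758239, 0.100467 ms; sum = 0.115261 ms.
Propagation delays (d/s per hop): 24.6231, 26.8293, 8.3, 17.6596 ms; sum = 77.412 ms.
End-to-end = 77.53 ms.

77.53 ms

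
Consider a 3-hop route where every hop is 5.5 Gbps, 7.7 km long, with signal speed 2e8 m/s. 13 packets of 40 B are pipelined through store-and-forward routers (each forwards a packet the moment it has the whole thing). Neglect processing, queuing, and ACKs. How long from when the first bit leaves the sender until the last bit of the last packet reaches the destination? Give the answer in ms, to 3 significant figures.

Per-hop transmission t_tx = L/R = 320/5500000000 = 5.81818e-05 ms.
Per-hop propagation t_prop = 7700/200000000 = 0.0385 ms.
Pipeline fill: first packet needs 3·t_tx to clear all hops; remaining 12 packets each add one t_tx.
Total = (3+13-1)·t_tx + 3·t_prop = 15·5.81818e-05 + 3·0.0385 = 0.116 ms.

0.116 ms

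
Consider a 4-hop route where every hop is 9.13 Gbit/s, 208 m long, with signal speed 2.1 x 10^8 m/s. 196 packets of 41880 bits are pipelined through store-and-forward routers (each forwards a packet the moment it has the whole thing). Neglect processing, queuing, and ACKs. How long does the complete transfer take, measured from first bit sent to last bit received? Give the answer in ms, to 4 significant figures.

0.9168 ms

Per-hop transmission t_tx = L/R = 41880/9130000000 = 0.00458708 ms.
Per-hop propagation t_prop = 208/210000000 = 0.000990476 ms.
Pipeline fill: first packet needs 4·t_tx to clear all hops; remaining 195 packets each add one t_tx.
Total = (4+196-1)·t_tx + 4·t_prop = 199·0.00458708 + 4·0.000990476 = 0.9168 ms.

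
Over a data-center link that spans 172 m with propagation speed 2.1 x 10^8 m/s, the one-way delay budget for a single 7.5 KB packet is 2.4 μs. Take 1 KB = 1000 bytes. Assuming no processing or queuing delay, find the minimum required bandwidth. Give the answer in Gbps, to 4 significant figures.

37.95 Gbps

L = 60000 bits.
Propagation delay = 172 / 210000000 = 0.819048 μs.
Transmission budget = 2.4 − 0.819048 = 1.58095 μs.
R ≥ L / t_tx = 60000 bits / 1.58095e-06 s = 37.95 Gbps.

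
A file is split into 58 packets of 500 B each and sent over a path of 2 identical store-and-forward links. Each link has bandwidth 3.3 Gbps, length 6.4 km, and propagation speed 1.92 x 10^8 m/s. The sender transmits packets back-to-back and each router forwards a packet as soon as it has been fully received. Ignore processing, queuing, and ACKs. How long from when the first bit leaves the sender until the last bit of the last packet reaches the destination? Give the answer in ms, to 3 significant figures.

Per-hop transmission t_tx = L/R = 4000/3300000000 = 0.00121212 ms.
Per-hop propagation t_prop = 6400/192000000 = 0.0333333 ms.
Pipeline fill: first packet needs 2·t_tx to clear all hops; remaining 57 packets each add one t_tx.
Total = (2+58-1)·t_tx + 2·t_prop = 59·0.00121212 + 2·0.0333333 = 0.138 ms.

0.138 ms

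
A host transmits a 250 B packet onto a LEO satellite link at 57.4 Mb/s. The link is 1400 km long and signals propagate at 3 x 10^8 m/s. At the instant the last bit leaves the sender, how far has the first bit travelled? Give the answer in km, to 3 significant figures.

t_tx = L/R = 2000/57400000 = 3.48432e-05 s.
Distance = s × t_tx = 300000000 × 3.48432e-05 = 10.5 km.

10.5 km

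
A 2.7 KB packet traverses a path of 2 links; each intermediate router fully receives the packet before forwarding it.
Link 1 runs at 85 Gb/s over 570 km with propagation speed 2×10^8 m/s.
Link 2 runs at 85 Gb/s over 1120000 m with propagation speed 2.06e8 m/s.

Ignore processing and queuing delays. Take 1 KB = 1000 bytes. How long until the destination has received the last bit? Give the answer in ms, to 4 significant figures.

8.287 ms

L = 21600 bits.
Transmission delay per hop = L/R = 21600/85000000000 = 0.000254118 ms; 2 hops → 0.000508235 ms.
Propagation delays (d/s per hop): 2.85, 5.43689 ms; sum = 8.28689 ms.
End-to-end = 8.287 ms.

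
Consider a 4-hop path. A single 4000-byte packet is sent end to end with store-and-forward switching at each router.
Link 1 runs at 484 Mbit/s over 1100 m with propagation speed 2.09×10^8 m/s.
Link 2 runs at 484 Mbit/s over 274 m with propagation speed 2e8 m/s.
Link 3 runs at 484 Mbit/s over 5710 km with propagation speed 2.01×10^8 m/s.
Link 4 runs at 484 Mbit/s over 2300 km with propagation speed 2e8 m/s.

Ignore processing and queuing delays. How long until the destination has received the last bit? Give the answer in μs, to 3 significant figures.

L = 4000 × 8 = 32000 bits.
Transmission delay per hop = L/R = 32000/484000000 = 66.1157 μs; 4 hops → 264.463 μs.
Propagation delays (d/s per hop): 5.26316, 1.37, 28408, 11500 μs; sum = 39914.6 μs.
End-to-end = 40200 μs.

40200 μs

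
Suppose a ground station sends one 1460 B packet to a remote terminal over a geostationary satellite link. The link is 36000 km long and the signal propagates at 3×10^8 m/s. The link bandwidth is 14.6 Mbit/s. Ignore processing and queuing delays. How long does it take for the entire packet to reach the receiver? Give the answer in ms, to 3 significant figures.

L = 1460 × 8 = 11680 bits.
Transmission delay = L/R = 11680 / 14600000 = 0.8 ms.
Propagation delay = d/s = 36000000 m / 300000000 m/s = 120 ms.
Total = 121 ms.

121 ms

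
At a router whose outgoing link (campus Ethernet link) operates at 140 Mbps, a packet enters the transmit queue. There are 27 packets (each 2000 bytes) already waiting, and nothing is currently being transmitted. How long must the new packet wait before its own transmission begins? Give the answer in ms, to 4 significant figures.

Each queued packet: L/R = 16000/140000000 = 0.114286 ms.
27 queued → 3.08571 ms.
Queuing delay = 3.086 ms.

3.086 ms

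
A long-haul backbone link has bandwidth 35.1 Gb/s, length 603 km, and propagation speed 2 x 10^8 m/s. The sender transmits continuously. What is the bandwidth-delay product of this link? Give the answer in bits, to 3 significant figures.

Propagation delay = 603000 / 200000000 = 0.003015 s.
BDP = R × t_prop = 35100000000 × 0.003015 = 105827000 bits.

106000000 bits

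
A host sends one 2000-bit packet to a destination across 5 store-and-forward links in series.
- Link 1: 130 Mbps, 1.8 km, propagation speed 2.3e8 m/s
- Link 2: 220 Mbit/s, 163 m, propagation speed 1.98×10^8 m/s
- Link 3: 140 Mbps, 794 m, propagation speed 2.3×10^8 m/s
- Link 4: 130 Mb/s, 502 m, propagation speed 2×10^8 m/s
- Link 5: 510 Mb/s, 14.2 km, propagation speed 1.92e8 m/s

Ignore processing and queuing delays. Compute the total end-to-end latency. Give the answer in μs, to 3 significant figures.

147 μs

Transmission delays (L/R per hop): 15.3846, 9.09091, 14.2857, 15.3846, 3.92157 μs; sum = 58.0674 μs.
Propagation delays (d/s per hop): 7.82609, 0.823232, 3.45217, 2.51, 73.9583 μs; sum = 88.5698 μs.
End-to-end = 147 μs.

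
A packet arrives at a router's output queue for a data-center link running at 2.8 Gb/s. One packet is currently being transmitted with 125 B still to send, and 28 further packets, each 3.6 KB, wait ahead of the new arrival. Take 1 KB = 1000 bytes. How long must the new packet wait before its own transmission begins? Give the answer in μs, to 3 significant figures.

288 μs

Each queued packet: L/R = 28800/2800000000 = 10.2857 μs.
28 queued → 288 μs.
Plus remaining 1000 bits of current packet: 0.357143 μs.
Queuing delay = 288 μs.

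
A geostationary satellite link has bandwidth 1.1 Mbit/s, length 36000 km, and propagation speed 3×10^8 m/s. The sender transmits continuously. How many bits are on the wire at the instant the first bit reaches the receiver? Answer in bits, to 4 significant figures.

Propagation delay = 36000000 / 300000000 = 0.12 s.
BDP = R × t_prop = 1100000 × 0.12 = 132000 bits.

132000 bits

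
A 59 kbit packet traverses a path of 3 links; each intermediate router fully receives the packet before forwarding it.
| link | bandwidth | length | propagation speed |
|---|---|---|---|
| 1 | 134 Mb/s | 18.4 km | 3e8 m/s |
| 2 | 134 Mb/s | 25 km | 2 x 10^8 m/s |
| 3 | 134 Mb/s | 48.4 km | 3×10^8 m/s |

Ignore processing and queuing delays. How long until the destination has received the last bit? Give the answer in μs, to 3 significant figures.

L = 59000 bits.
Transmission delay per hop = L/R = 59000/134000000 = 440.299 μs; 3 hops → 1320.9 μs.
Propagation delays (d/s per hop): 61.3333, 125, 161.333 μs; sum = 347.667 μs.
End-to-end = 1670 μs.

1670 μs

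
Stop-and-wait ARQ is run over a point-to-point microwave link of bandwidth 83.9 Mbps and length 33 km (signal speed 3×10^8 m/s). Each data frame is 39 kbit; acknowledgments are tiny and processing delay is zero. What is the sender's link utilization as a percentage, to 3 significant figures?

67.9 %

t_tx = L/R = 39000/83900000 = 0.000464839 s.
t_prop = 33000/300000000 = 0.00011 s; RTT = 0.00022 s.
Cycle = t_tx + RTT = 0.000684839 s.
Utilization = t_tx / cycle = 0.000464839/0.000684839 = 67.9 %.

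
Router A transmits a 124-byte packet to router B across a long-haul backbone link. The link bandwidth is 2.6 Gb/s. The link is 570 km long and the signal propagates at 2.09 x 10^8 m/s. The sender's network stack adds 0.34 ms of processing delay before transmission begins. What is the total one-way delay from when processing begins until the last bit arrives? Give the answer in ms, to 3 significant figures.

3.07 ms

L = 124 × 8 = 992 bits.
Transmission delay = L/R = 992 / 2600000000 = 0.000381538 ms.
Propagation delay = d/s = 570000 m / 209000000 m/s = 2.72727 ms.
Plus processing delay 0.34 ms = 0.34 ms.
Total = 3.07 ms.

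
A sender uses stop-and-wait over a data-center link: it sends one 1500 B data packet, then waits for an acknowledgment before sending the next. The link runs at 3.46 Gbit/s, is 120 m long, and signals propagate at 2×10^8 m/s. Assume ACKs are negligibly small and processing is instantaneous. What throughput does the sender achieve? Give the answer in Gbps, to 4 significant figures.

2.571 Gbps

t_tx = L/R = 12000/3460000000 = 3.46821e-06 s.
t_prop = 120/200000000 = 6e-07 s; RTT = 1.2e-06 s.
Cycle = t_tx + RTT = 4.66821e-06 s.
Throughput = L / cycle = 12000 / 4.66821e-06 = 2.571 Gbps.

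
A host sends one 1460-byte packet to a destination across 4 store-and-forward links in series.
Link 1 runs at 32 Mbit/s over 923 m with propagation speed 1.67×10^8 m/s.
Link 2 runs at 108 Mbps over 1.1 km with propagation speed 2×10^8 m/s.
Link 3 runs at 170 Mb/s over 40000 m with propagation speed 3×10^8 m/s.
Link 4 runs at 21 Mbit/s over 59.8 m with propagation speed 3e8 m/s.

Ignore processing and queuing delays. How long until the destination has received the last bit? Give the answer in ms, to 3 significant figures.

1.24 ms

L = 1460 × 8 = 11680 bits.
Transmission delays (L/R per hop): 0.365, 0.108148, 0.0687059, 0.55619 ms; sum = 1.09804 ms.
Propagation delays (d/s per hop): 0.00552695, 0.0055, 0.133333, 0.000199333 ms; sum = 0.14456 ms.
End-to-end = 1.24 ms.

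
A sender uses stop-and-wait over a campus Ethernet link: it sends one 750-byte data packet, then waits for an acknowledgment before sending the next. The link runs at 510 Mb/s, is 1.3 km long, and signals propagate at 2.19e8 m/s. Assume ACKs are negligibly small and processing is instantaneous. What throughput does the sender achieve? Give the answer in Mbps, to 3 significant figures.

t_tx = L/R = 6000/510000000 = 1.17647e-05 s.
t_prop = 1300/219000000 = 5.93607e-06 s; RTT = 1.18721e-05 s.
Cycle = t_tx + RTT = 2.36369e-05 s.
Throughput = L / cycle = 6000 / 2.36369e-05 = 254 Mbps.

254 Mbps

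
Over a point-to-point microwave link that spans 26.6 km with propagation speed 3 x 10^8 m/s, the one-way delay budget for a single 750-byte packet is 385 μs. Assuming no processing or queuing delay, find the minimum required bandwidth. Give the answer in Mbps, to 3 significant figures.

20.2 Mbps

L = 6000 bits.
Propagation delay = 26600 / 300000000 = 88.6667 μs.
Transmission budget = 385 − 88.6667 = 296.333 μs.
R ≥ L / t_tx = 6000 bits / 0.000296333 s = 20.2 Mbps.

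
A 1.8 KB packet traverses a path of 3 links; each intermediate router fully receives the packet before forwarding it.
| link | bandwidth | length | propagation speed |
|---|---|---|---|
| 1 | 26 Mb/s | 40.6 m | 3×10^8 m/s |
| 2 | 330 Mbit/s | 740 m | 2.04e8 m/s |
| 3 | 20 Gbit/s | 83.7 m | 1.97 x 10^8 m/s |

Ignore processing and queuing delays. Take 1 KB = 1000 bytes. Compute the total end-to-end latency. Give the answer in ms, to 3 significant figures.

0.602 ms

L = 14400 bits.
Transmission delays (L/R per hop): 0.553846, 0.0436364, 0.00072 ms; sum = 0.598203 ms.
Propagation delays (d/s per hop): 0.000135333, 0.00362745, 0.000424873 ms; sum = 0.00418766 ms.
End-to-end = 0.602 ms.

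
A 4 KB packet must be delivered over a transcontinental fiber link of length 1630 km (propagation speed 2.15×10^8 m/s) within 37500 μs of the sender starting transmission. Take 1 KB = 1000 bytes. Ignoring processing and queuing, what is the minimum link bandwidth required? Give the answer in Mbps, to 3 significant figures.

1.07 Mbps

L = 32000 bits.
Propagation delay = 1630000 / 215000000 = 7581.4 μs.
Transmission budget = 37500 − 7581.4 = 29918.6 μs.
R ≥ L / t_tx = 32000 bits / 0.0299186 s = 1.07 Mbps.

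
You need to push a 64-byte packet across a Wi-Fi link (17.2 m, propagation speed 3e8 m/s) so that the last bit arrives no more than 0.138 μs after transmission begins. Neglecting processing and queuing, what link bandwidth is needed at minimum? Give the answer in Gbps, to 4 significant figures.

L = 512 bits.
Propagation delay = 17.2 / 300000000 = 0.0573333 μs.
Transmission budget = 0.138 − 0.0573333 = 0.0806667 μs.
R ≥ L / t_tx = 512 bits / 8.06667e-08 s = 6.347 Gbps.

6.347 Gbps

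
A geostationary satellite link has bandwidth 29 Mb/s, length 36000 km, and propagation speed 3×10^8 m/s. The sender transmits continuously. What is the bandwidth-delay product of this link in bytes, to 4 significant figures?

Propagation delay = 36000000 / 300000000 = 0.12 s.
BDP = R × t_prop = 29000000 × 0.12 = 3480000 bits.
In bytes: 3480000/8 = 435000 bytes.

435000 bytes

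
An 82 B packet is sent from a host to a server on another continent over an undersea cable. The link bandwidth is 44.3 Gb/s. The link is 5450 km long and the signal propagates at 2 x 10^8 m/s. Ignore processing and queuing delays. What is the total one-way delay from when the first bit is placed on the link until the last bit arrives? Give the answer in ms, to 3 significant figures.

L = 82 × 8 = 656 bits.
Transmission delay = L/R = 656 / 44300000000 = 1.48081e-05 ms.
Propagation delay = d/s = 5450000 m / 200000000 m/s = 27.25 ms.
Total = 27.3 ms.

27.3 ms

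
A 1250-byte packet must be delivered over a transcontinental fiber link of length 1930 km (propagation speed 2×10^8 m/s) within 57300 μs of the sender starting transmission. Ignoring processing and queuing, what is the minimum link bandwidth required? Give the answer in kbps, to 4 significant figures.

L = 10000 bits.
Propagation delay = 1930000 / 200000000 = 9650 μs.
Transmission budget = 57300 − 9650 = 47650 μs.
R ≥ L / t_tx = 10000 bits / 0.04765 s = 209.9 kbps.

209.9 kbps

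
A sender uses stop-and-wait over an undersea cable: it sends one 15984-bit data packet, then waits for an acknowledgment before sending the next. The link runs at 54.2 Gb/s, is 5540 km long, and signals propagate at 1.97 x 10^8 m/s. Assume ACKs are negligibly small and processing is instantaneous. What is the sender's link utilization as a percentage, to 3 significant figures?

0.000524 %

t_tx = L/R = 15984/54200000000 = 2.94908e-07 s.
t_prop = 5540000/197000000 = 0.0281218 s; RTT = 0.0562437 s.
Cycle = t_tx + RTT = 0.0562439 s.
Utilization = t_tx / cycle = 2.94908e-07/0.0562439 = 0.000524 %.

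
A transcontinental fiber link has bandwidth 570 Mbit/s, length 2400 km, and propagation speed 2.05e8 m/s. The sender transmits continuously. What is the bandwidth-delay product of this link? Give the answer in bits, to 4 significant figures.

6673000 bits

Propagation delay = 2400000 / 2.05e+08 = 0.0117073 s.
BDP = R × t_prop = 570000000 × 0.0117073 = 6673170 bits.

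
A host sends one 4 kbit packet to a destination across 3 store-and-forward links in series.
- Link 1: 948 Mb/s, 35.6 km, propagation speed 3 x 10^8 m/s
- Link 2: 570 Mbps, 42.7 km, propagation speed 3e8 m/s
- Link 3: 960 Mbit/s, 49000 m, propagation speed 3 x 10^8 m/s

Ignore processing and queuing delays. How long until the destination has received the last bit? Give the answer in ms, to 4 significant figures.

L = 4000 bits.
Transmission delays (L/R per hop): 0.00421941, 0.00701754, 0.00416667 ms; sum = 0.0154036 ms.
Propagation delays (d/s per hop): 0.118667, 0.142333, 0.163333 ms; sum = 0.424333 ms.
End-to-end = 0.4397 ms.

0.4397 ms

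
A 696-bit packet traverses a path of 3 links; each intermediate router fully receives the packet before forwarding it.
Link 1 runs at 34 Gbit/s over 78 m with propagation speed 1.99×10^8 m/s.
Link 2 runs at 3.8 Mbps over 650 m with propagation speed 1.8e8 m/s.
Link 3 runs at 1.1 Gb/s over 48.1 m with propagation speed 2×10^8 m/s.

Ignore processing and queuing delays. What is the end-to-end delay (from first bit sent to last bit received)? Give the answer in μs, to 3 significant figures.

188 μs

Transmission delays (L/R per hop): 0.0204706, 183.158, 0.632727 μs; sum = 183.811 μs.
Propagation delays (d/s per hop): 0.39196, 3.61111, 0.2405 μs; sum = 4.24357 μs.
End-to-end = 188 μs.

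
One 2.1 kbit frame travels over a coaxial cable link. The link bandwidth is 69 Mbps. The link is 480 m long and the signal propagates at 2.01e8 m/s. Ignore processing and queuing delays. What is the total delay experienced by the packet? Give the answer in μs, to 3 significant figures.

32.8 μs

L = 2100 bits.
Transmission delay = L/R = 2100 / 69000000 = 30.4348 μs.
Propagation delay = d/s = 480 m / 2.01e+08 m/s = 2.38806 μs.
Total = 32.8 μs.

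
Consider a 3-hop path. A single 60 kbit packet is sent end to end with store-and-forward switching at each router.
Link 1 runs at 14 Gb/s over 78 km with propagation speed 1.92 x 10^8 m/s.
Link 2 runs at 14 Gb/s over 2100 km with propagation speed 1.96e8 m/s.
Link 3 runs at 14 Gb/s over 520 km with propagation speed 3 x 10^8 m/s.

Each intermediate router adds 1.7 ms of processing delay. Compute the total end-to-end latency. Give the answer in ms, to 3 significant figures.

16.3 ms

L = 60000 bits.
Transmission delay per hop = L/R = 60000/14000000000 = 0.00428571 ms; 3 hops → 0.0128571 ms.
Propagation delays (d/s per hop): 0.40625, 10.7143, 1.73333 ms; sum = 12.8539 ms.
Processing at 2 router(s): 2 × 1.7 ms = 3.4 ms.
End-to-end = 16.3 ms.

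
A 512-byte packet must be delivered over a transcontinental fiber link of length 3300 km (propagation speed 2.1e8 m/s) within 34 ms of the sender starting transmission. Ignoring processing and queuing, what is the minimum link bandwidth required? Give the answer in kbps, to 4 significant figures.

L = 4096 bits.
Propagation delay = 3300000 / 210000000 = 15.7143 ms.
Transmission budget = 34 − 15.7143 = 18.2857 ms.
R ≥ L / t_tx = 4096 bits / 0.0182857 s = 224.0 kbps.

224.0 kbps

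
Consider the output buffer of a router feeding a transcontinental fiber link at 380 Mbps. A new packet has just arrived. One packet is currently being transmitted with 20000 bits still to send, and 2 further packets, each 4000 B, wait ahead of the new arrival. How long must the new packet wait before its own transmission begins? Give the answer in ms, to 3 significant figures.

0.221 ms

Each queued packet: L/R = 32000/380000000 = 0.0842105 ms.
2 queued → 0.168421 ms.
Plus remaining 20000 bits of current packet: 0.0526316 ms.
Queuing delay = 0.221 ms.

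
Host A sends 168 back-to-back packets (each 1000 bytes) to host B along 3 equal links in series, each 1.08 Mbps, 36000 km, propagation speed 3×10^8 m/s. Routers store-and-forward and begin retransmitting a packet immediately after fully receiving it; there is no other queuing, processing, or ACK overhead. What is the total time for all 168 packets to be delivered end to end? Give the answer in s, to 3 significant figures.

Per-hop transmission t_tx = L/R = 8000/1080000 = 0.00740741 s.
Per-hop propagation t_prop = 36000000/300000000 = 0.12 s.
Pipeline fill: first packet needs 3·t_tx to clear all hops; remaining 167 packets each add one t_tx.
Total = (3+168-1)·t_tx + 3·t_prop = 170·0.00740741 + 3·0.12 = 1.62 s.

1.62 s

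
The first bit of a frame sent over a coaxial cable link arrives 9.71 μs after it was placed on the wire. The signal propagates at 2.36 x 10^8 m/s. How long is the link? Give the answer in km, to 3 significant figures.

2.29 km

d = s × t_prop = 236000000 × 9.71e-06 = 2.29 km.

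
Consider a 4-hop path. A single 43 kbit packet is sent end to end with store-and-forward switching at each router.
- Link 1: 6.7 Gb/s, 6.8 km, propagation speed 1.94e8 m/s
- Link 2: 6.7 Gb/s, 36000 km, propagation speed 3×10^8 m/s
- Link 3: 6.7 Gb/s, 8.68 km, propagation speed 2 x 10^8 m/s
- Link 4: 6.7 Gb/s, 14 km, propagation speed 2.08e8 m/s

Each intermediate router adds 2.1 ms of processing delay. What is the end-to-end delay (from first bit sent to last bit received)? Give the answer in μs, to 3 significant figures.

126000 μs

L = 43000 bits.
Transmission delay per hop = L/R = 43000/6700000000 = 6.41791 μs; 4 hops → 25.6716 μs.
Propagation delays (d/s per hop): 35.0515, 120000, 43.4, 67.3077 μs; sum = 120146 μs.
Processing at 3 router(s): 3 × 2.1 ms = 6300 μs.
End-to-end = 126000 μs.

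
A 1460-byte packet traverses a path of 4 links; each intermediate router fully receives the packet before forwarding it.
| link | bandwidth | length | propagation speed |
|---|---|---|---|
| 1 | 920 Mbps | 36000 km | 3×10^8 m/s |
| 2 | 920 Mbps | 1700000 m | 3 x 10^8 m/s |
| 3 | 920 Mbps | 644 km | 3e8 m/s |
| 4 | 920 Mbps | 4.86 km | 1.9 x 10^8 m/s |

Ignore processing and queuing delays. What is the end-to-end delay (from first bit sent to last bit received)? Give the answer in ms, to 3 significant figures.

128 ms

L = 1460 × 8 = 11680 bits.
Transmission delay per hop = L/R = 11680/920000000 = 0.0126957 ms; 4 hops → 0.0507826 ms.
Propagation delays (d/s per hop): 120, 5.66667, 2.14667, 0.0255789 ms; sum = 127.839 ms.
End-to-end = 128 ms.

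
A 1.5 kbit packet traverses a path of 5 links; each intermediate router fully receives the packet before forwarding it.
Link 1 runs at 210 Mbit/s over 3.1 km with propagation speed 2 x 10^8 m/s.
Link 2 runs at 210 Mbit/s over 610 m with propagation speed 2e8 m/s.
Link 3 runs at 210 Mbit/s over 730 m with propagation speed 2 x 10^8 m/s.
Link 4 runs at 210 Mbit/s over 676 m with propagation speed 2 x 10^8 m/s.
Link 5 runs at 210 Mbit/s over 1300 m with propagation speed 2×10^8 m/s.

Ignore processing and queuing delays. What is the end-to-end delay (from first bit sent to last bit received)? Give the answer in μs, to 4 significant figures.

67.79 μs

L = 1500 bits.
Transmission delay per hop = L/R = 1500/210000000 = 7.14286 μs; 5 hops → 35.7143 μs.
Propagation delays (d/s per hop): 15.5, 3.05, 3.65, 3.38, 6.5 μs; sum = 32.08 μs.
End-to-end = 67.79 μs.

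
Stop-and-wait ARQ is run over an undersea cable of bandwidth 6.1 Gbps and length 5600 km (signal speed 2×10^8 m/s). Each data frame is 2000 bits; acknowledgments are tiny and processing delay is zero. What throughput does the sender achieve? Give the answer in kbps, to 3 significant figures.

35.7 kbps

t_tx = L/R = 2000/6100000000 = 3.27869e-07 s.
t_prop = 5600000/200000000 = 0.028 s; RTT = 0.056 s.
Cycle = t_tx + RTT = 0.0560003 s.
Throughput = L / cycle = 2000 / 0.0560003 = 35.7 kbps.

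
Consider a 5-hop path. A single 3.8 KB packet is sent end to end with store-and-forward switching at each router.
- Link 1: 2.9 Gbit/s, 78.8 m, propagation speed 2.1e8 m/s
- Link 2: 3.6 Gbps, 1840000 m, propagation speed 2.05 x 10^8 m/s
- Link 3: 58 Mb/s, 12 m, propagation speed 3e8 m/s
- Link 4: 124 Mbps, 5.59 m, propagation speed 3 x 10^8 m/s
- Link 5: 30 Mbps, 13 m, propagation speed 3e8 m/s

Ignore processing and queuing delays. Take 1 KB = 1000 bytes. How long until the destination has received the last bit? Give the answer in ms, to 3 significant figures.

10.8 ms

L = 30400 bits.
Transmission delays (L/R per hop): 0.0104828, 0.00844444, 0.524138, 0.245161, 1.01333 ms; sum = 1.80156 ms.
Propagation delays (d/s per hop): 0.000375238, 8.97561, 4e-05, 1.86333e-05, 4.33333e-05 ms; sum = 8.97609 ms.
End-to-end = 10.8 ms.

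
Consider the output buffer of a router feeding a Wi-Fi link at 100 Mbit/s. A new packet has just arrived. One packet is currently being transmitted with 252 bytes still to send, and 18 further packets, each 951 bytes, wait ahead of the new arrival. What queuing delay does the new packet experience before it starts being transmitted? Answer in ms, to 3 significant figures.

1.39 ms

Each queued packet: L/R = 7608/100000000 = 0.07608 ms.
18 queued → 1.36944 ms.
Plus remaining 2016 bits of current packet: 0.02016 ms.
Queuing delay = 1.39 ms.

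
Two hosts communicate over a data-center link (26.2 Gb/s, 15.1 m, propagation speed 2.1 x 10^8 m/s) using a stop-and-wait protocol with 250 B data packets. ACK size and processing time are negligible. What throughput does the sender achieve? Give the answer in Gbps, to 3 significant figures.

t_tx = L/R = 2000/26200000000 = 7.63359e-08 s.
t_prop = 15.1/210000000 = 7.19048e-08 s; RTT = 1.4381e-07 s.
Cycle = t_tx + RTT = 2.20145e-07 s.
Throughput = L / cycle = 2000 / 2.20145e-07 = 9.08 Gbps.

9.08 Gbps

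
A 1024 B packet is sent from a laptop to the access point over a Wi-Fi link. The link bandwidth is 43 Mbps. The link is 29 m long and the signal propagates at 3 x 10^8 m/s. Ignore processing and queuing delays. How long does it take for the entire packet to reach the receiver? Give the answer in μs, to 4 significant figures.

L = 1024 × 8 = 8192 bits.
Transmission delay = L/R = 8192 / 43000000 = 190.512 μs.
Propagation delay = d/s = 29 m / 300000000 m/s = 0.0966667 μs.
Total = 190.6 μs.

190.6 μs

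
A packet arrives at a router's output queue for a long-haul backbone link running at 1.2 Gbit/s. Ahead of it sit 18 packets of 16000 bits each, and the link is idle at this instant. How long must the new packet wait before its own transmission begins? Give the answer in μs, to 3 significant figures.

240 μs

Each queued packet: L/R = 16000/1200000000 = 13.3333 μs.
18 queued → 240 μs.
Queuing delay = 240 μs.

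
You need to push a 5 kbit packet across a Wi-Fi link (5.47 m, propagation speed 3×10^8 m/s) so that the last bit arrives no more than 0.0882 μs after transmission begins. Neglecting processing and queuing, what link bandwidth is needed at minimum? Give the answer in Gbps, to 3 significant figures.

71.5 Gbps

Propagation delay = 5.47 / 300000000 = 0.0182333 μs.
Transmission budget = 0.0882 − 0.0182333 = 0.0699667 μs.
R ≥ L / t_tx = 5000 bits / 6.99667e-08 s = 71.5 Gbps.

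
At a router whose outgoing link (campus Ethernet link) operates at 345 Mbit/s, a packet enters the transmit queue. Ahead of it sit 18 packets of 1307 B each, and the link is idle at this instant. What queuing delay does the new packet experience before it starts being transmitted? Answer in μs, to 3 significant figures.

546 μs

Each queued packet: L/R = 10456/345000000 = 30.3072 μs.
18 queued → 545.53 μs.
Queuing delay = 546 μs.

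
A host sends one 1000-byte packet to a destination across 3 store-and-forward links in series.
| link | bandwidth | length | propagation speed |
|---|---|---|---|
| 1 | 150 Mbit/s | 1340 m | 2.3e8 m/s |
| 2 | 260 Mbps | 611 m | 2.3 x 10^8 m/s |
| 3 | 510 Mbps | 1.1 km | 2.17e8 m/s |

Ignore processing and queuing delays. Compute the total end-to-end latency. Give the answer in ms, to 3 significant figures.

0.113 ms

L = 1000 × 8 = 8000 bits.
Transmission delays (L/R per hop): 0.0533333, 0.0307692, 0.0156863 ms; sum = 0.0997888 ms.
Propagation delays (d/s per hop): 0.00582609, 0.00265652, 0.00506912 ms; sum = 0.0135517 ms.
End-to-end = 0.113 ms.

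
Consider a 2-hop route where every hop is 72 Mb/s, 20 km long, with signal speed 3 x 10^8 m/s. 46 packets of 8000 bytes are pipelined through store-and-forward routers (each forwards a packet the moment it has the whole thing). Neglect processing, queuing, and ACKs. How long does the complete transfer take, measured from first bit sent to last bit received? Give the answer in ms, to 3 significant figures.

Per-hop transmission t_tx = L/R = 64000/72000000 = 0.888889 ms.
Per-hop propagation t_prop = 20000/300000000 = 0.0666667 ms.
Pipeline fill: first packet needs 2·t_tx to clear all hops; remaining 45 packets each add one t_tx.
Total = (2+46-1)·t_tx + 2·t_prop = 47·0.888889 + 2·0.0666667 = 41.9 ms.

41.9 ms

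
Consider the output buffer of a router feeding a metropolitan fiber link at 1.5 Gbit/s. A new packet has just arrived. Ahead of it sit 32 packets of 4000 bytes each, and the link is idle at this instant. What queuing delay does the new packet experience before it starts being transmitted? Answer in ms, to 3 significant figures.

0.683 ms

Each queued packet: L/R = 32000/1500000000 = 0.0213333 ms.
32 queued → 0.682667 ms.
Queuing delay = 0.683 ms.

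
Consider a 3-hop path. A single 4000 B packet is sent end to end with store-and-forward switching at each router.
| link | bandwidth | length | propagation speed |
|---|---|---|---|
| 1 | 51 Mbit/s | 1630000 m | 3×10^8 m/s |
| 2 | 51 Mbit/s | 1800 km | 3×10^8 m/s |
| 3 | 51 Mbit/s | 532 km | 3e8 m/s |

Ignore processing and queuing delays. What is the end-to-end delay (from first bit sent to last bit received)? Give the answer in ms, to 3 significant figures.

L = 4000 × 8 = 32000 bits.
Transmission delay per hop = L/R = 32000/51000000 = 0.627451 ms; 3 hops → 1.88235 ms.
Propagation delays (d/s per hop): 5.43333, 6, 1.77333 ms; sum = 13.2067 ms.
End-to-end = 15.1 ms.

15.1 ms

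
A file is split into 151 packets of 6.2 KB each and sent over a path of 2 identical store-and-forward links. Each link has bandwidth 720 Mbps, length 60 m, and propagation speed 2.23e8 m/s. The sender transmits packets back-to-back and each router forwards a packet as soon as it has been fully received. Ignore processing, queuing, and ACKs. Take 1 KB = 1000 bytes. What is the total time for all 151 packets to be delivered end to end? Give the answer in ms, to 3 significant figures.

Per-hop transmission t_tx = L/R = 49600/720000000 = 0.0688889 ms.
Per-hop propagation t_prop = 60/223000000 = 0.000269058 ms.
Pipeline fill: first packet needs 2·t_tx to clear all hops; remaining 150 packets each add one t_tx.
Total = (2+151-1)·t_tx + 2·t_prop = 152·0.0688889 + 2·0.000269058 = 10.5 ms.

10.5 ms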